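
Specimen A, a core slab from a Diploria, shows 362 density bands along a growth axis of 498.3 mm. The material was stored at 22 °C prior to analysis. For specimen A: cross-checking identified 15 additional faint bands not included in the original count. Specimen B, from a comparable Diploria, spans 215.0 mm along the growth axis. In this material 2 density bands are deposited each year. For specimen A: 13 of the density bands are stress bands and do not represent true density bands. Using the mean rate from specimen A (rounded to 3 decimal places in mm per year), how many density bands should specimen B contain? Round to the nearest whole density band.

157 density bands

Specimen A: correcting the raw count gives 362 − 13 + 15 = 364 true density bands.
Specimen A: with 2 density bands per year, 364 / 2 = 182 years.
A: Extension rate ≈ 498.3 / 182 = 2.738 mm per year.
Specimen B: 215.0 mm / 2.738 mm per year = 78.52 years; at 2 density bands per year that is 78.52 × 2 ≈ 157 density bands.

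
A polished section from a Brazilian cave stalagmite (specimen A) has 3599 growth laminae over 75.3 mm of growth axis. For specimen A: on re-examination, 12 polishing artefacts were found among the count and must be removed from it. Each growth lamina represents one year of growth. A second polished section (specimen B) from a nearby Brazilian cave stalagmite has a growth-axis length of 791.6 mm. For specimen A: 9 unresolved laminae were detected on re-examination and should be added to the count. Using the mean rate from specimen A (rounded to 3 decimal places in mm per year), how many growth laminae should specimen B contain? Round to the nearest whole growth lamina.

Specimen A: true growth lamina count = 3599 − 12 + 9 = 3596.
A: Mean rate = 75.3 mm / 3596 years ≈ 0.021 mm per year.
For B, 791.6 / 0.021 = 37695.24 years ≈ 37695 growth laminae.

37695 growth laminae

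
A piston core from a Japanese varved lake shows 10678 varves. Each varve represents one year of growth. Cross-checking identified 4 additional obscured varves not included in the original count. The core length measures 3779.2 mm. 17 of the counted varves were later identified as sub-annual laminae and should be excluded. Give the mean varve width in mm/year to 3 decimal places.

0.354 mm/year

After corrections the count is 10678 − 17 + 4 = 10665 varves.
Extension rate ≈ 3779.2 / 10665 = 0.354 mm/year.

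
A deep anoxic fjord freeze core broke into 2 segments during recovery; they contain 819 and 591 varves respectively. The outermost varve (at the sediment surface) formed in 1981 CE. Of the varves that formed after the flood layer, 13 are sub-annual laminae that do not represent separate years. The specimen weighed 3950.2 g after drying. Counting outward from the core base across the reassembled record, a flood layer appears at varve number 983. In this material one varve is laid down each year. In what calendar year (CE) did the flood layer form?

Total varves = 819 + 591 = 1410.
1410 − 983 = 427 varves lie beyond the flood layer toward the sediment surface.
427 − 13 false = 414 true varves after the flood layer.
1981 − 414 = 1567 CE.

1567 CE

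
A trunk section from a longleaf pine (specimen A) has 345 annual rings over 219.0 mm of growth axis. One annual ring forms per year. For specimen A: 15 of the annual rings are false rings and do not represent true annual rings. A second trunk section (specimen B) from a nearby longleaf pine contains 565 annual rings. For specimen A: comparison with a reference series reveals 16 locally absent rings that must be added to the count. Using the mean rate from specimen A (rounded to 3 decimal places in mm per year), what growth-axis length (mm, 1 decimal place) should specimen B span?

Specimen A: correcting the raw count gives 345 − 15 + 16 = 346 true annual rings.
A: 219.0 mm over 346 years gives 219.0 / 346 ≈ 0.633 mm/year.
Length of B = 0.633 × 565 = 357.6 mm.

357.6 mm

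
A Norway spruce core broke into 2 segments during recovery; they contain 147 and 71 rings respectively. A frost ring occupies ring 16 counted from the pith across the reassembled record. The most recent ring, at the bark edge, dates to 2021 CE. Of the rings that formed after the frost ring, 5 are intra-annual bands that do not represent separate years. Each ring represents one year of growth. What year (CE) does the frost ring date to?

Total rings = 147 + 71 = 218.
Between ring 16 and the bark edge there are 218 − 16 = 202 rings.
Excluding 5 false rings: 202 − 5 = 197.
The ring at the bark edge is 2021 CE, so the frost ring dates to 2021 − 197 = 1824 CE.

1824 CE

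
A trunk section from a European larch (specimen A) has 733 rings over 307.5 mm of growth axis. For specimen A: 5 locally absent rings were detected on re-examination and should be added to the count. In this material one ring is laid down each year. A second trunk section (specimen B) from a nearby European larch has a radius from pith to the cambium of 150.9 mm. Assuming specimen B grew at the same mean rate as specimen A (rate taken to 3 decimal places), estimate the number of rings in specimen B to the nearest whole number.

362 rings

Specimen A: after corrections the count is 733 + 5 = 738 rings.
A: Mean rate = 307.5 mm / 738 years ≈ 0.417 mm per year.
For B, 150.9 / 0.417 = 361.87 years ≈ 362 rings.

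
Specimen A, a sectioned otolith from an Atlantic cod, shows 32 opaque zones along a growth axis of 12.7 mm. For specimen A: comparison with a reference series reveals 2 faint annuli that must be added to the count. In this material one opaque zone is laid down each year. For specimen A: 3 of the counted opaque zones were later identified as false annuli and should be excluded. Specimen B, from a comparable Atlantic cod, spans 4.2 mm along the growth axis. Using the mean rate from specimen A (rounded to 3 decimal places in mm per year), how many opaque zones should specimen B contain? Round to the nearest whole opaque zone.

Specimen A: after corrections the count is 32 − 3 + 2 = 31 opaque zones.
A: Mean rate = 12.7 mm / 31 years ≈ 0.410 mm/yr.
B spans 4.2 / 0.410 = 10.24 years ≈ 10 opaque zones.

10 opaque zones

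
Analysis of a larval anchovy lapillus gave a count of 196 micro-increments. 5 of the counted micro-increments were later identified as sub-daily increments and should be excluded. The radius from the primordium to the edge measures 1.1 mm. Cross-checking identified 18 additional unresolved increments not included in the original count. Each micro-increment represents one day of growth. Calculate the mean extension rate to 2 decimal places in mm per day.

0.01 mm per day

Adjusted count: 196 − 5 + 18 = 209 micro-increments.
Extension rate ≈ 1.1 / 209 = 0.01 mm per day.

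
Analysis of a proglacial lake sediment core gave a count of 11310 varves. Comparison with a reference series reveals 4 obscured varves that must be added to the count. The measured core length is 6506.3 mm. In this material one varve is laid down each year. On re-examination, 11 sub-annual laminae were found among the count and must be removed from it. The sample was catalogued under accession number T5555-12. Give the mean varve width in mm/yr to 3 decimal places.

Correcting the raw count gives 11310 − 11 + 4 = 11303 true varves.
Extension rate ≈ 6506.3 / 11303 = 0.576 mm/yr.

0.576 mm/yr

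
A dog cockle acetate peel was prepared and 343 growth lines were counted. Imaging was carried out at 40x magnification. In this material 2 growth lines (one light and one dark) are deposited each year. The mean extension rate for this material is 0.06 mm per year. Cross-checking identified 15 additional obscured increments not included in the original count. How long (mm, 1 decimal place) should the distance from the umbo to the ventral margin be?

10.7 mm

Adjusted count: 343 + 15 = 358 growth lines.
Dividing by 2 growth lines per year: 358 / 2 = 179 years.
Predicted length = 0.06 mm/year × 179 years = 10.7 mm.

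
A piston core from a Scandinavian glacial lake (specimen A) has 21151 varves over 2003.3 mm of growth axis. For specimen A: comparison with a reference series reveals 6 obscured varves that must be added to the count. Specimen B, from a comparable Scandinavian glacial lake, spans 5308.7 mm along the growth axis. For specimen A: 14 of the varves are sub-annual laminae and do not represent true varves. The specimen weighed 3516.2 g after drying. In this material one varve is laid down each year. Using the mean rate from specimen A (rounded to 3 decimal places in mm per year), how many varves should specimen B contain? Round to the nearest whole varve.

55881 varves

Specimen A: adjusted count: 21151 − 14 + 6 = 21143 varves.
A: Mean rate = 2003.3 mm / 21143 years ≈ 0.095 mm/yr.
For B, 5308.7 / 0.095 = 55881.05 years ≈ 55881 varves.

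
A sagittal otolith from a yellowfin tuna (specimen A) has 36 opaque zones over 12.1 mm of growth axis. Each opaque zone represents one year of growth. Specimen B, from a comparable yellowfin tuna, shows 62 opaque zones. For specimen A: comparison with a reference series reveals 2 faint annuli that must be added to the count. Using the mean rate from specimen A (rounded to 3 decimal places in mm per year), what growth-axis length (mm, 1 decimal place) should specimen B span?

Specimen A: after corrections the count is 36 + 2 = 38 opaque zones.
A: 12.1 mm over 38 years gives 12.1 / 38 ≈ 0.318 mm/year.
For B, 0.318 mm/year × 62 years = 19.7 mm.

19.7 mm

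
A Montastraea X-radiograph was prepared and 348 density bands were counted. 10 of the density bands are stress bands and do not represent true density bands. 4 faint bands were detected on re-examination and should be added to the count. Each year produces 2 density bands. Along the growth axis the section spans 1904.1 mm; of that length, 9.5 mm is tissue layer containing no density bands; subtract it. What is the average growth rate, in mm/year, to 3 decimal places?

Correcting the raw count gives 348 − 10 + 4 = 342 true density bands.
Dividing by 2 density bands per year: 342 / 2 = 171 years.
The growth record spans 1904.1 − 9.5 = 1894.6 mm.
Mean rate = 1894.6 mm / 171 years ≈ 11.080 mm/year.

11.080 mm/year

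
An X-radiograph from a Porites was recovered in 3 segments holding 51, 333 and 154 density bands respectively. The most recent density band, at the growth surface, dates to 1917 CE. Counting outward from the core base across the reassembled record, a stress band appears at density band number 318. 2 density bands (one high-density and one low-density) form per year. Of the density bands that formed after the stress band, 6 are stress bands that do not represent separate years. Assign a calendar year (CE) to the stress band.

1810 CE

Total density bands = 51 + 333 + 154 = 538.
538 − 318 = 220 density bands lie beyond the stress band toward the growth surface.
Removing the 6 false density bands leaves 220 − 6 = 214 true density bands beyond the stress band.
With 2 density bands per year, 214 / 2 = 107 years.
Counting back 107 years from 1917 CE places the stress band in 1917 − 107 = 1810 CE.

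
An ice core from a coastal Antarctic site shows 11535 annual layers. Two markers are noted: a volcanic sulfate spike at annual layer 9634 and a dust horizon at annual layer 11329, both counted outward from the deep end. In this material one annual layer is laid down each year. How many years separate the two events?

1695 years

11329 − 9634 = 1695 annual layers lie between the two events.
At one annual layer per year, 1695 years elapsed between them.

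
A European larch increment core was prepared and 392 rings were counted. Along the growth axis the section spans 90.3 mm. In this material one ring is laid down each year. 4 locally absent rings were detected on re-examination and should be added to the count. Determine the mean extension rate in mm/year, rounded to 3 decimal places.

0.228 mm/year

True ring count = 392 + 4 = 396.
Extension rate ≈ 90.3 / 396 = 0.228 mm/year.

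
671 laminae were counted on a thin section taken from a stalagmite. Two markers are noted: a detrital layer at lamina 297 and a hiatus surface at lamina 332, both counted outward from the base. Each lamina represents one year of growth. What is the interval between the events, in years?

Separation: 332 − 297 = 35 laminae.
At one lamina per year, 35 years elapsed between them.

35 years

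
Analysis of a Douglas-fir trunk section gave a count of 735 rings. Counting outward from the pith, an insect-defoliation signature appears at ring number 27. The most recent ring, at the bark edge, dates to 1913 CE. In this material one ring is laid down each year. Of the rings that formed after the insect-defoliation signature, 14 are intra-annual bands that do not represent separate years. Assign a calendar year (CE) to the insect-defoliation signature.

735 − 27 = 708 rings lie beyond the insect-defoliation signature toward the bark edge.
Excluding 14 false rings: 708 − 14 = 694.
1913 − 694 = 1219 CE.

1219 CE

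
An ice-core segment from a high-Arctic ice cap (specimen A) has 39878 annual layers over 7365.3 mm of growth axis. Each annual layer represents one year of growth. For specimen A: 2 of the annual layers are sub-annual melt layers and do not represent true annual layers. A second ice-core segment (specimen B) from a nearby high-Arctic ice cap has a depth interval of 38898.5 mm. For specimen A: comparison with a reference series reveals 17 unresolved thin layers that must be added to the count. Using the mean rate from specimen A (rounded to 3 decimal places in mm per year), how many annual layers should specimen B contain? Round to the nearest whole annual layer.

210262 annual layers

Specimen A: true annual layer count = 39878 − 2 + 17 = 39893.
A: Extension rate ≈ 7365.3 / 39893 = 0.185 mm per year.
Specimen B: 38898.5 mm / 0.185 mm per year = 210262.16 years ≈ 210262 annual layers.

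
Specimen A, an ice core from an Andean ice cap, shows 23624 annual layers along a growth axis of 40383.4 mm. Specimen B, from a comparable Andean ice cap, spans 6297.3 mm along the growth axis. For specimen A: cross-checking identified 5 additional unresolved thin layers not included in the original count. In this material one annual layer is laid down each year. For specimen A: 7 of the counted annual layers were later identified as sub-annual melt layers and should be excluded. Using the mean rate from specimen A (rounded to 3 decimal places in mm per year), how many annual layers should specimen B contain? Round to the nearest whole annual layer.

Specimen A: true annual layer count = 23624 − 7 + 5 = 23622.
A: Mean rate = 40383.4 mm / 23622 years ≈ 1.710 mm/yr.
B spans 6297.3 / 1.710 = 3682.63 years ≈ 3683 annual layers.

3683 annual layers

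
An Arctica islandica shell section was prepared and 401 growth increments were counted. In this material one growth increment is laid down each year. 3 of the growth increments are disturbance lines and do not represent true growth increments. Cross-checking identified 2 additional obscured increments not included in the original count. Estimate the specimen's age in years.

After corrections the count is 401 − 3 + 2 = 400 growth increments.
At one growth increment per year, that is 400 years.

400 yr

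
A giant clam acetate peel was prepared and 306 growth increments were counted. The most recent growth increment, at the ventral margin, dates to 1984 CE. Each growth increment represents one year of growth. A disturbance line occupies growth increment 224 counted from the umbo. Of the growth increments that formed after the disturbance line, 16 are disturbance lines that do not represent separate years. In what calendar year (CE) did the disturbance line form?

The disturbance line sits at growth increment 224 from the umbo, so 306 − 224 = 82 growth increments formed after it.
Removing the 16 false growth increments leaves 82 − 16 = 66 true growth increments beyond the disturbance line.
1984 − 66 = 1918 CE.

1918 CE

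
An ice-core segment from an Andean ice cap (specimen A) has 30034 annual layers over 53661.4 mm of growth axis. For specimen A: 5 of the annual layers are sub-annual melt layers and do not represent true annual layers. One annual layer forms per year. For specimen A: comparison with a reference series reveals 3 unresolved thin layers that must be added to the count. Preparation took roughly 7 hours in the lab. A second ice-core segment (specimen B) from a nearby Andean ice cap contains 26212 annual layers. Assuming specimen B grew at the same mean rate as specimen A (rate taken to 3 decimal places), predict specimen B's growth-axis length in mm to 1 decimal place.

46840.8 mm

Specimen A: after corrections the count is 30034 − 5 + 3 = 30032 annual layers.
A: Mean rate = 53661.4 mm / 30032 years ≈ 1.787 mm per year.
For B, 1.787 mm/year × 26212 years = 46840.8 mm.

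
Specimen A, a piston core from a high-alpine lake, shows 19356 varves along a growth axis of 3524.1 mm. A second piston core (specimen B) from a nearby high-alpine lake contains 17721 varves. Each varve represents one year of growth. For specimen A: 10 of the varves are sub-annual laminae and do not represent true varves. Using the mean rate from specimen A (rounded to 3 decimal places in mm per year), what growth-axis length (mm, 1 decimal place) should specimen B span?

3225.2 mm

Specimen A: correcting the raw count gives 19356 − 10 = 19346 true varves.
A: Mean rate = 3524.1 mm / 19346 years ≈ 0.182 mm per year.
Length of B = 0.182 × 17721 = 3225.2 mm.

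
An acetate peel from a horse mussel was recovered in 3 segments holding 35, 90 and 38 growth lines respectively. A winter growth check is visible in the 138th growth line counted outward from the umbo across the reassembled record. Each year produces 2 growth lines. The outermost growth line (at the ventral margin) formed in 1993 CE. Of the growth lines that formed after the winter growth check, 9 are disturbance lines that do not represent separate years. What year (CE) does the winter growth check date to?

Total growth lines = 35 + 90 + 38 = 163.
163 − 138 = 25 growth lines lie beyond the winter growth check toward the ventral margin.
Excluding 9 false growth lines: 25 − 9 = 16.
Dividing by 2 growth lines per year: 16 / 2 = 8 years.
1993 − 8 = 1985 CE.

1985 CE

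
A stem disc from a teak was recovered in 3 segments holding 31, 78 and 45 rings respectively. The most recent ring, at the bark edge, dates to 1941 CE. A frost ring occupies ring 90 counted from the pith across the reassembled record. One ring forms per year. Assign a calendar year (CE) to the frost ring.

1877 CE

Total rings = 31 + 78 + 45 = 154.
The frost ring sits at ring 90 from the pith, so 154 − 90 = 64 rings formed after it.
The ring at the bark edge is 1941 CE, so the frost ring dates to 1941 − 64 = 1877 CE.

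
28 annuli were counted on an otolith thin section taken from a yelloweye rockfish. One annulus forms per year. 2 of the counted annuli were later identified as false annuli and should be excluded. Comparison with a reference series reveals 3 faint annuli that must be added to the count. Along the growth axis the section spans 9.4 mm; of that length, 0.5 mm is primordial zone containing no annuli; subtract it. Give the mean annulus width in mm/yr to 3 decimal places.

After corrections the count is 28 − 2 + 3 = 29 annuli.
Removing the 0.5 mm offcut leaves 9.4 − 0.5 = 8.9 mm.
Extension rate ≈ 8.9 / 29 = 0.307 mm/yr.

0.307 mm/yr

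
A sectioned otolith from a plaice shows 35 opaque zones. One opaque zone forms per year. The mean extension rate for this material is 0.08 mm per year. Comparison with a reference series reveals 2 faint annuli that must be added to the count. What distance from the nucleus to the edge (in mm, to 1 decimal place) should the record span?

Adjusted count: 35 + 2 = 37 opaque zones.
Length ≈ 0.08 × 37 = 3.0 mm.

3.0 mm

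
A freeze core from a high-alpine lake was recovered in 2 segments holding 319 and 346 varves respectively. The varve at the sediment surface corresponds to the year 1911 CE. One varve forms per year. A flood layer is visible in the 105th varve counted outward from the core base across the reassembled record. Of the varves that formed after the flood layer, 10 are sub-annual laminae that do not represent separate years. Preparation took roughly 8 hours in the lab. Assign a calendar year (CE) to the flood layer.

1361 CE

Total varves = 319 + 346 = 665.
Between varve 105 and the sediment surface there are 665 − 105 = 560 varves.
Removing the 10 false varves leaves 560 − 10 = 550 true varves beyond the flood layer.
The varve at the sediment surface is 1911 CE, so the flood layer dates to 1911 − 550 = 1361 CE.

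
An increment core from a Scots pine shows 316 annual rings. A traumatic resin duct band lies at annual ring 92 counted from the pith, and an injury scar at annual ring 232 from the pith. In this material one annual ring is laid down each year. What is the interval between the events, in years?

232 − 92 = 140 annual rings lie between the two events.
At one annual ring per year, 140 years elapsed between them.

140 years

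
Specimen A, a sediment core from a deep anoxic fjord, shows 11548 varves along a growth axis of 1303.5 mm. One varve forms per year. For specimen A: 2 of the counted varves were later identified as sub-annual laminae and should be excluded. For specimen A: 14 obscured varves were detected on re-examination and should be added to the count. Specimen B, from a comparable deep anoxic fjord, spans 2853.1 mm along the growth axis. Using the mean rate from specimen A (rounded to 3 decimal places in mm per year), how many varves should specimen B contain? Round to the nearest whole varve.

25249 varves

Specimen A: adjusted count: 11548 − 2 + 14 = 11560 varves.
A: 1303.5 mm over 11560 years gives 1303.5 / 11560 ≈ 0.113 mm per year.
Specimen B: 2853.1 mm / 0.113 mm per year = 25248.67 years ≈ 25249 varves.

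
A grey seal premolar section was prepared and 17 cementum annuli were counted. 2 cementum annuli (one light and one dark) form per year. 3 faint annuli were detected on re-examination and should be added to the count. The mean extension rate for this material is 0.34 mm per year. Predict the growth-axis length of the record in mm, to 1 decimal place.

3.4 mm

True cementum annulus count = 17 + 3 = 20.
Dividing by 2 cementum annuli per year: 20 / 2 = 10 years.
Predicted length = 0.34 mm/year × 10 years = 3.4 mm.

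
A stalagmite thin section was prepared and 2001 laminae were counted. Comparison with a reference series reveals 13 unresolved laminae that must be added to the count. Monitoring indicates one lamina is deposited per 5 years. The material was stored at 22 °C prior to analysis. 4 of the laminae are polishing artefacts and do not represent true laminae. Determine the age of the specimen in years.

True lamina count = 2001 − 4 + 13 = 2010.
At 5 years per lamina, 2010 × 5 = 10050 years.

10050 years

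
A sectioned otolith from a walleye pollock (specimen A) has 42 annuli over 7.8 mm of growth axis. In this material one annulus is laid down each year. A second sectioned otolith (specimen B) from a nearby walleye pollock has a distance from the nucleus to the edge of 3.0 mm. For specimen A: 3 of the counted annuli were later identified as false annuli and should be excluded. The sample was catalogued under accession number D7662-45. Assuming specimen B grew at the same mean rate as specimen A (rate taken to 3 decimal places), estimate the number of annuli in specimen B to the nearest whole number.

15 annuli

Specimen A: true annulus count = 42 − 3 = 39.
A: 7.8 mm over 39 years gives 7.8 / 39 ≈ 0.200 mm per year.
B spans 3.0 / 0.200 = 15.00 years ≈ 15 annuli.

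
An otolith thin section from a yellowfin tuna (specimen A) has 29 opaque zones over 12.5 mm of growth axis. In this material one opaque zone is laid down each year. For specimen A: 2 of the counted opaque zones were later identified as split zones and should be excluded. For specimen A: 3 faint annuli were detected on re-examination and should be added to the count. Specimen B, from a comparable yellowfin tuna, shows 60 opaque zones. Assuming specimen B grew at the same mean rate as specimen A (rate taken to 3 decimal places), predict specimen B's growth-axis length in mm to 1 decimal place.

Specimen A: correcting the raw count gives 29 − 2 + 3 = 30 true opaque zones.
A: Extension rate ≈ 12.5 / 30 = 0.417 mm/year.
Length of B = 0.417 × 60 = 25.0 mm.

25.0 mm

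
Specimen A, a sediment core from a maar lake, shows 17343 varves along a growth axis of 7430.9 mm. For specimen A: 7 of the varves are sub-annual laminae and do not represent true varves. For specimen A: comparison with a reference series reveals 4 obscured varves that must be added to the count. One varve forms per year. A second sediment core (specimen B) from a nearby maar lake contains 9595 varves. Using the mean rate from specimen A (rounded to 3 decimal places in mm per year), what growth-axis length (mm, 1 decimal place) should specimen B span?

4116.3 mm

Specimen A: after corrections the count is 17343 − 7 + 4 = 17340 varves.
A: Mean rate = 7430.9 mm / 17340 years ≈ 0.429 mm/yr.
For B, 0.429 mm/year × 9595 years = 4116.3 mm.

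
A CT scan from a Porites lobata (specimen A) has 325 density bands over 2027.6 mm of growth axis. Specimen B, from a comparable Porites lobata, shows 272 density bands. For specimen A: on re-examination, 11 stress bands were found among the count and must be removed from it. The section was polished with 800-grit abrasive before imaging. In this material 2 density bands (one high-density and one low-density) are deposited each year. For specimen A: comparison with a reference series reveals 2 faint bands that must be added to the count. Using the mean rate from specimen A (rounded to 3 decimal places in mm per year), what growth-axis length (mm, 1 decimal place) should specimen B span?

1745.3 mm

Specimen A: correcting the raw count gives 325 − 11 + 2 = 316 true density bands.
Specimen A: with 2 density bands per year, 316 / 2 = 158 years.
A: Mean rate = 2027.6 mm / 158 years ≈ 12.833 mm per year.
Specimen B: 272 density bands at 2 per year is 272 / 2 = 136 years. For B, 12.833 mm/year × 136 years = 1745.3 mm.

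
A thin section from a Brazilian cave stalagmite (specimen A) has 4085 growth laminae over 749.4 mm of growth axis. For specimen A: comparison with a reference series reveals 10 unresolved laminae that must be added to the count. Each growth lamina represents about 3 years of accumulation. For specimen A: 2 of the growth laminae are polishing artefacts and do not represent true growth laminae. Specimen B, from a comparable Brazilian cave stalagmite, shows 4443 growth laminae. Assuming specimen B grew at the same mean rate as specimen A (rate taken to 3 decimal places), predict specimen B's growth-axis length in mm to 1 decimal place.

Specimen A: true growth lamina count = 4085 − 2 + 10 = 4093.
Specimen A: 4093 growth laminae at 3 years each span 4093 × 3 = 12279 years.
A: Mean rate = 749.4 mm / 12279 years ≈ 0.061 mm/year.
Specimen B: multiplying by 3 years per growth lamina: 4443 × 3 = 13329 years. For B, 0.061 mm/year × 13329 years = 813.1 mm.

813.1 mm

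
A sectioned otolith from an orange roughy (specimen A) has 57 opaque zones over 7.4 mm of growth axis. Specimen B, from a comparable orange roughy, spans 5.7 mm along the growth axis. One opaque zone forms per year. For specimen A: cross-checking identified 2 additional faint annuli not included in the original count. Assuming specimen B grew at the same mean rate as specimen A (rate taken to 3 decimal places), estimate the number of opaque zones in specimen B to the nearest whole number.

46 opaque zones

Specimen A: after corrections the count is 57 + 2 = 59 opaque zones.
A: Mean rate = 7.4 mm / 59 years ≈ 0.125 mm/yr.
B spans 5.7 / 0.125 = 45.60 years ≈ 46 opaque zones.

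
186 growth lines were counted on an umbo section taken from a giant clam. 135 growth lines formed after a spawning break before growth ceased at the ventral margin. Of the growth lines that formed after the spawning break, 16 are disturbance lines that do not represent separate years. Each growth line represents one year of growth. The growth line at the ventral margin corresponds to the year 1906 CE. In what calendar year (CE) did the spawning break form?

1787 CE

There are 135 growth lines younger than the spawning break.
Removing the 16 false growth lines leaves 135 − 16 = 119 true growth lines beyond the spawning break.
Counting back 119 years from 1906 CE places the spawning break in 1906 − 119 = 1787 CE.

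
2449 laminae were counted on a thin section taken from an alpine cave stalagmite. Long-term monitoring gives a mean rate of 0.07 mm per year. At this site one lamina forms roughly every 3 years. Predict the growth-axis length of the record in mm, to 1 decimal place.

Multiplying by 3 years per lamina: 2449 × 3 = 7347 years.
7347 years at 0.07 mm/year gives 0.07 × 7347 = 514.3 mm.

514.3 mm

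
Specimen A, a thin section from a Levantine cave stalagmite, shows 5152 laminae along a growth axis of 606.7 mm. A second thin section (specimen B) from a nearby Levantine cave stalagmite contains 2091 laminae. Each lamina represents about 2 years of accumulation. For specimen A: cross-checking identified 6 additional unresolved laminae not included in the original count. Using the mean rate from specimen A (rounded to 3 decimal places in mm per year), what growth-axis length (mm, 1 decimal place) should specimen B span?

Specimen A: correcting the raw count gives 5152 + 6 = 5158 true laminae.
Specimen A: at 2 years per lamina, 5158 × 2 = 10316 years.
A: Extension rate ≈ 606.7 / 10316 = 0.059 mm per year.
Specimen B: at 2 years per lamina, 2091 × 2 = 4182 years. For B, 0.059 mm/year × 4182 years = 246.7 mm.

246.7 mm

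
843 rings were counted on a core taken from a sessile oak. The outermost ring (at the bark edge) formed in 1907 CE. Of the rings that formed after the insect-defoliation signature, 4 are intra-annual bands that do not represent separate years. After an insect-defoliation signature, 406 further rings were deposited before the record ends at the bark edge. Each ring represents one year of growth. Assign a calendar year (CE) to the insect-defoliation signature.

406 rings post-date the insect-defoliation signature.
406 − 4 false = 402 true rings after the insect-defoliation signature.
Counting back 402 years from 1907 CE places the insect-defoliation signature in 1907 − 402 = 1505 CE.

1505 CE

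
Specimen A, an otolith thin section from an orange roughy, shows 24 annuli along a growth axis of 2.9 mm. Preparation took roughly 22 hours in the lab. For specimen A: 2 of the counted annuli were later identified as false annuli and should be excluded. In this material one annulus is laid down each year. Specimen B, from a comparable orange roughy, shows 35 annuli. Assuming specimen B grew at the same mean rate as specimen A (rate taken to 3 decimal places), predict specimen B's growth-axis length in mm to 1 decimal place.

Specimen A: after corrections the count is 24 − 2 = 22 annuli.
A: Mean rate = 2.9 mm / 22 years ≈ 0.132 mm/year.
Length of B = 0.132 × 35 = 4.6 mm.

4.6 mm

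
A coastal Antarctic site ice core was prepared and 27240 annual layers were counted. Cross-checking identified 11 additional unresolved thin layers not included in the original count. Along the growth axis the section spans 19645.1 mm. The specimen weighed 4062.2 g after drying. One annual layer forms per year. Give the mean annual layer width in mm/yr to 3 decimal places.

0.721 mm/yr

Adjusted count: 27240 + 11 = 27251 annual layers.
Mean rate = 19645.1 mm / 27251 years ≈ 0.721 mm/yr.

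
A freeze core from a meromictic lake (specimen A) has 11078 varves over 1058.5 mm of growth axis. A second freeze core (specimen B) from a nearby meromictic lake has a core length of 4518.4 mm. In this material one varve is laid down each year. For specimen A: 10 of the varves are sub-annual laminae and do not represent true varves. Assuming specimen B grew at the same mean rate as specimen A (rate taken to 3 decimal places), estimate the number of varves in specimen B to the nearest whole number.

Specimen A: correcting the raw count gives 11078 − 10 = 11068 true varves.
A: Mean rate = 1058.5 mm / 11068 years ≈ 0.096 mm/year.
Specimen B: 4518.4 mm / 0.096 mm per year = 47066.67 years ≈ 47067 varves.

47067 varves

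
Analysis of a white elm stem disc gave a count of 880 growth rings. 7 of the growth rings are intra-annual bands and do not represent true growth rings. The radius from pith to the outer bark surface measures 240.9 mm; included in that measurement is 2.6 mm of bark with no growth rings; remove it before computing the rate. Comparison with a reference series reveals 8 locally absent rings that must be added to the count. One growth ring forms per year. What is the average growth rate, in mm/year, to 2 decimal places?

0.27 mm/year

After corrections the count is 880 − 7 + 8 = 881 growth rings.
Removing the 2.6 mm offcut leaves 240.9 − 2.6 = 238.3 mm.
238.3 mm over 881 years gives 238.3 / 881 ≈ 0.27 mm/year.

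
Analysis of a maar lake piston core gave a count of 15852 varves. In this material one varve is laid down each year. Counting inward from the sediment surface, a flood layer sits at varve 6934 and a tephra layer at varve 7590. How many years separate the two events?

Separation: 7590 − 6934 = 656 varves.
One varve per year makes the interval 656 years.

656 yr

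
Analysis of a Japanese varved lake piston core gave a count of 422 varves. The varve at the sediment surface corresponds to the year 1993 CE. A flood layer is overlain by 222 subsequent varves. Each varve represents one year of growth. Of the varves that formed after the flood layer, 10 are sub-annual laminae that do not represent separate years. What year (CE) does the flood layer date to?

222 varves post-date the flood layer.
Removing the 10 false varves leaves 222 − 10 = 212 true varves beyond the flood layer.
1993 − 212 = 1781 CE.

1781 CE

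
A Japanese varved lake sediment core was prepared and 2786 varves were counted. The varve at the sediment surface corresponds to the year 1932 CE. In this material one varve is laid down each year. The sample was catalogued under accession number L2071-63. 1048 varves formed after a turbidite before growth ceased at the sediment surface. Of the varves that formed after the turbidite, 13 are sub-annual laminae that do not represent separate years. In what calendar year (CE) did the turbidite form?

1048 varves formed after the turbidite.
Excluding 13 false varves: 1048 − 13 = 1035.
Counting back 1035 years from 1932 CE places the turbidite in 1932 − 1035 = 897 CE.

897 CE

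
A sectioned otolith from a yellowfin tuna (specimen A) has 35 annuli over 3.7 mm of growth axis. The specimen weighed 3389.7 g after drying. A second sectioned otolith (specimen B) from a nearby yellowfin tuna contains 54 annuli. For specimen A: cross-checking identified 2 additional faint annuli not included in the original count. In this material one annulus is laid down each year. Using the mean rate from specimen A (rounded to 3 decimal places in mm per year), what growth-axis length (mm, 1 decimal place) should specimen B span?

Specimen A: adjusted count: 35 + 2 = 37 annuli.
A: Extension rate ≈ 3.7 / 37 = 0.100 mm/year.
Length of B = 0.100 × 54 = 5.4 mm.

5.4 mm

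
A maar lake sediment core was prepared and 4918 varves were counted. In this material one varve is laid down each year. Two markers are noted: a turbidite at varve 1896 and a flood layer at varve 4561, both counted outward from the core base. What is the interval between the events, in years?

2665 years

The two markers are separated by 4561 − 1896 = 2665 varves.
At one varve per year, 2665 years elapsed between them.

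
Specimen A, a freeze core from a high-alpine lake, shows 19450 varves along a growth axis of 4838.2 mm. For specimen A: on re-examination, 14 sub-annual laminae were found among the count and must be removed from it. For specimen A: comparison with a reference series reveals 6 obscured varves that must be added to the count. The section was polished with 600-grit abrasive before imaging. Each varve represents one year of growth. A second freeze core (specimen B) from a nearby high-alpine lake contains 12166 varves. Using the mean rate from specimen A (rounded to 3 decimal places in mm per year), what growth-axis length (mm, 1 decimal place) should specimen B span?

3029.3 mm

Specimen A: adjusted count: 19450 − 14 + 6 = 19442 varves.
A: Mean rate = 4838.2 mm / 19442 years ≈ 0.249 mm/year.
For B, 0.249 mm/year × 12166 years = 3029.3 mm.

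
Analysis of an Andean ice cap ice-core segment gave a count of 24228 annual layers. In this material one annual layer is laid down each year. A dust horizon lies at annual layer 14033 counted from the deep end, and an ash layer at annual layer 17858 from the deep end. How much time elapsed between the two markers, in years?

The two markers are separated by 17858 − 14033 = 3825 annual layers.
One annual layer per year makes the interval 3825 years.

3825 years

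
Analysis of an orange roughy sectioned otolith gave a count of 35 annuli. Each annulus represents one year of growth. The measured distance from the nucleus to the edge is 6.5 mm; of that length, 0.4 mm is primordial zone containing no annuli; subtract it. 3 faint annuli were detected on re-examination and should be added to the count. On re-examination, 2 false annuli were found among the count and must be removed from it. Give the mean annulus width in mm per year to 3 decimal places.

0.169 mm per year

True annulus count = 35 − 2 + 3 = 36.
The growth record spans 6.5 − 0.4 = 6.1 mm.
Extension rate ≈ 6.1 / 36 = 0.169 mm per year.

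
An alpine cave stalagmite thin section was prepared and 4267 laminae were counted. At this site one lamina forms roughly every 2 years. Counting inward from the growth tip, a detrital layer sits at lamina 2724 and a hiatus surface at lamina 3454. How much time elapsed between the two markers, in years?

Separation: 3454 − 2724 = 730 laminae.
730 laminae at 2 years each span 730 × 2 = 1460 years.

1460 yr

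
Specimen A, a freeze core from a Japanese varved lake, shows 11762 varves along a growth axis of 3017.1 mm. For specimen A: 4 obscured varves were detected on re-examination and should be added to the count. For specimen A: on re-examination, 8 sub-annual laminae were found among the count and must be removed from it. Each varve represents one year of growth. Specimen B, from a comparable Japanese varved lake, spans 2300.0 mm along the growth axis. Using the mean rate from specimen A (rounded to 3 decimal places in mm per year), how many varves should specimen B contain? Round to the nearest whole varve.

8949 varves

Specimen A: adjusted count: 11762 − 8 + 4 = 11758 varves.
A: Mean rate = 3017.1 mm / 11758 years ≈ 0.257 mm per year.
For B, 2300.0 / 0.257 = 8949.42 years ≈ 8949 varves.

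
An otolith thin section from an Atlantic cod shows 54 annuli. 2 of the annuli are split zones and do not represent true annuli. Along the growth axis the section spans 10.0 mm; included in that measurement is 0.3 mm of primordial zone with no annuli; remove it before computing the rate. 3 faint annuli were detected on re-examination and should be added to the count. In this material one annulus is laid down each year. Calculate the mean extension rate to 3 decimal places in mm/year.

Correcting the raw count gives 54 − 2 + 3 = 55 true annuli.
Net length = 10.0 − 0.3 = 9.7 mm.
Mean rate = 9.7 mm / 55 years ≈ 0.176 mm/year.

0.176 mm/year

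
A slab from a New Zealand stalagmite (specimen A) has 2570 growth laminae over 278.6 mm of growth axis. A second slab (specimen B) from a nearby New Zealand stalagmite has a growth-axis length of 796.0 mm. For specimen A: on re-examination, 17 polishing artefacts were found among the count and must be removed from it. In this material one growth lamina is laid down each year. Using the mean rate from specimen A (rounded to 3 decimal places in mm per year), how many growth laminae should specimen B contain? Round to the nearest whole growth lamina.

7303 growth laminae

Specimen A: true growth lamina count = 2570 − 17 = 2553.
A: Extension rate ≈ 278.6 / 2553 = 0.109 mm/year.
Specimen B: 796.0 mm / 0.109 mm per year = 7302.75 years ≈ 7303 growth laminae.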